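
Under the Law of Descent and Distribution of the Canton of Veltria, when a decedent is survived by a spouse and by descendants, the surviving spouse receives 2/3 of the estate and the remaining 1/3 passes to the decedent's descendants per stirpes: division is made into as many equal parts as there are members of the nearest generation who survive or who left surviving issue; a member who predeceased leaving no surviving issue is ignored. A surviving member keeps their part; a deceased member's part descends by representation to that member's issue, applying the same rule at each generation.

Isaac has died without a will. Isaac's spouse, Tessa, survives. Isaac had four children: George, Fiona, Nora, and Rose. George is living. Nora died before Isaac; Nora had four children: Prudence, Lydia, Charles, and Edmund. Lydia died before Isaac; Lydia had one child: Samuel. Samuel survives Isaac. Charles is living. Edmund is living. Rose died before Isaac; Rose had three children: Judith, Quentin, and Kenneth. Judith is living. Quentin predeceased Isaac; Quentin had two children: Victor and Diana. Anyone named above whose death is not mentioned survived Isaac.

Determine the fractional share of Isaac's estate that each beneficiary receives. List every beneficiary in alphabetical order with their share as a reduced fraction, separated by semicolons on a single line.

Tessa, as surviving spouse, takes 2/3.
The remaining 1/3 passes to Isaac's descendants per stirpes.
The 1/3 is divided into 4 equal shares of 1/12 among George, Fiona, Nora, Rose.
George is living and takes 1/12.
Fiona is living and takes 1/12.
Nora predeceased; the 1/12 allotted to Nora's branch passes to Nora's issue by representation.
The 1/12 is divided into 4 equal shares of 1/48 among Prudence, Lydia, Charles, Edmund.
Prudence is living and takes 1/48.
Lydia predeceased; the 1/48 allotted to Lydia's branch passes to Lydia's issue by representation.
Samuel is the sole taker at this level and receives the full 1/48.
Charles is living and takes 1/48.
Edmund is living and takes 1/48.
Rose predeceased; the 1/12 allotted to Rose's branch passes to Rose's issue by representation.
The 1/12 is divided into 3 equal shares of 1/36 among Judith, Quentin, Kenneth.
Judith is living and takes 1/36.
Quentin predeceased; the 1/36 allotted to Quentin's branch passes to Quentin's issue by representation.
The 1/36 is divided into 2 equal shares of 1/72 among Victor, Diana.
Victor is living and takes 1/72.
Diana is living and takes 1/72.
Kenneth is living and takes 1/36.

Charles 1/48; Diana 1/72; Edmund 1/48; Fiona 1/12; George 1/12; Judith 1/36; Kenneth 1/36; Prudence 1/48; Samuel 1/48; Tessa 2/3; Victor 1/72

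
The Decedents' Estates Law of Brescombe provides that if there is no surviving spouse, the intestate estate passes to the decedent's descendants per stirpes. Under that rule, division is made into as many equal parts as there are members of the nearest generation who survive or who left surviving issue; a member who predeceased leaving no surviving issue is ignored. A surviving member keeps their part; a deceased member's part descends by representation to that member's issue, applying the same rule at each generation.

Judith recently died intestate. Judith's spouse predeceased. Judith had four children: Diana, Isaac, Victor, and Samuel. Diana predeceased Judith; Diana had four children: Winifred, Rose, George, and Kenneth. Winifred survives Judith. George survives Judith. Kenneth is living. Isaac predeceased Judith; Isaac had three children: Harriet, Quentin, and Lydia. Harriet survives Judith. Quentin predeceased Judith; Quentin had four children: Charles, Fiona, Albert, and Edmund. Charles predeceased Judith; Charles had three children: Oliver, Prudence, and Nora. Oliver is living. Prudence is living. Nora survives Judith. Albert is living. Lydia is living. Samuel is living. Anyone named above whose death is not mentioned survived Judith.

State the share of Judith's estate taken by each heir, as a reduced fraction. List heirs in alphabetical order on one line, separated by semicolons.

There is no surviving spouse, so the entire estate passes to Judith's descendants per stirpes.
The estate is divided into 4 equal shares of 1/4 among Diana, Isaac, Victor, Samuel.
Diana predeceased; the 1/4 allotted to Diana's branch passes to Diana's issue by representation.
The 1/4 is divided into 4 equal shares of 1/16 among Winifred, Rose, George, Kenneth.
Winifred is living and takes 1/16.
Rose is living and takes 1/16.
George is living and takes 1/16.
Kenneth is living and takes 1/16.
Isaac predeceased; the 1/4 allotted to Isaac's branch passes to Isaac's issue by representation.
The 1/4 is divided into 3 equal shares of 1/12 among Harriet, Quentin, Lydia.
Harriet is living and takes 1/12.
Quentin predeceased; the 1/12 allotted to Quentin's branch passes to Quentin's issue by representation.
The 1/12 is divided into 4 equal shares of 1/48 among Charles, Fiona, Albert, Edmund.
Charles predeceased; the 1/48 allotted to Charles's branch passes to Charles's issue by representation.
The 1/48 is divided into 3 equal shares of 1/144 among Oliver, Prudence, Nora.
Oliver is living and takes 1/144.
Prudence is living and takes 1/144.
Nora is living and takes 1/144.
Fiona is living and takes 1/48.
Albert is living and takes 1/48.
Edmund is living and takes 1/48.
Lydia is living and takes 1/12.
Victor is living and takes 1/4.
Samuel is living and takes 1/4.

Albert 1/48; Edmund 1/48; Fiona 1/48; George 1/16; Harriet 1/12; Kenneth 1/16; Lydia 1/12; Nora 1/144; Oliver 1/144; Prudence 1/144; Rose 1/16; Samuel 1/4; Victor 1/4; Winifred 1/16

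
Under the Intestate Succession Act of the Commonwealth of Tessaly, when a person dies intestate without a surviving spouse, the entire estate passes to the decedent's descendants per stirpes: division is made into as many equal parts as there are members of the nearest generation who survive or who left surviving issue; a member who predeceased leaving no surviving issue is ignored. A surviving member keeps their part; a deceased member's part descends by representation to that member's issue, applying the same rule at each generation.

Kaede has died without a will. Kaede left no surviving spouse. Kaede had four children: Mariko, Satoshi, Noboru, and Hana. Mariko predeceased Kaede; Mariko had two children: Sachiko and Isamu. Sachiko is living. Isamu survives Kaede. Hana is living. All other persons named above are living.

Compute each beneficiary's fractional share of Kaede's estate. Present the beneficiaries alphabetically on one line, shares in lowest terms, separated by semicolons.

There is no surviving spouse, so the entire estate passes to Kaede's descendants per stirpes.
The estate is divided into 4 equal shares of 1/4 among Mariko, Satoshi, Noboru, Hana.
Mariko predeceased; the 1/4 allotted to Mariko's branch passes to Mariko's issue by representation.
The 1/4 is divided into 2 equal shares of 1/8 among Sachiko, Isamu.
Sachiko is living and takes 1/8.
Isamu is living and takes 1/8.
Satoshi is living and takes 1/4.
Noboru is living and takes 1/4.
Hana is living and takes 1/4.

Hana 1/4; Isamu 1/8; Noboru 1/4; Sachiko 1/8; Satoshi 1/4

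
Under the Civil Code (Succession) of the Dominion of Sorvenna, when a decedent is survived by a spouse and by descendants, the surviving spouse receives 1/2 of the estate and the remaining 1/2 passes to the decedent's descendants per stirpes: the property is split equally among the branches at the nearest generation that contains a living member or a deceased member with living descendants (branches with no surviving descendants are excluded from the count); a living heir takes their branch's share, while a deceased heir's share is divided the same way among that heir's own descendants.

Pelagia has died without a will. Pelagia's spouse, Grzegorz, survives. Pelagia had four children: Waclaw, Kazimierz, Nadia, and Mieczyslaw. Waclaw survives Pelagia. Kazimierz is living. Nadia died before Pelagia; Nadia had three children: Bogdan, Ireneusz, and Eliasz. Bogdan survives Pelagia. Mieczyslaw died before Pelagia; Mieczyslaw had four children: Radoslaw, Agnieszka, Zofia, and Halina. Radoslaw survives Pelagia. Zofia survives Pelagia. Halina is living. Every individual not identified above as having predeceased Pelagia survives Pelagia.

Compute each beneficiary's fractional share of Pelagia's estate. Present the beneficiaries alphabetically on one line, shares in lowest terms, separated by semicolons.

Agnieszka 1/32; Bogdan 1/24; Eliasz 1/24; Grzegorz 1/2; Halina 1/32; Ireneusz 1/24; Kazimierz 1/8; Radoslaw 1/32; Waclaw 1/8; Zofia 1/32

Grzegorz, as surviving spouse, takes 1/2.
The remaining 1/2 passes to Pelagia's descendants per stirpes.
The 1/2 is divided into 4 equal shares of 1/8 among Waclaw, Kazimierz, Nadia, Mieczyslaw.
Waclaw is living and takes 1/8.
Kazimierz is living and takes 1/8.
Nadia predeceased; the 1/8 allotted to Nadia's branch passes to Nadia's issue by representation.
The 1/8 is divided into 3 equal shares of 1/24 among Bogdan, Ireneusz, Eliasz.
Bogdan is living and takes 1/24.
Ireneusz is living and takes 1/24.
Eliasz is living and takes 1/24.
Mieczyslaw predeceased; the 1/8 allotted to Mieczyslaw's branch passes to Mieczyslaw's issue by representation.
The 1/8 is divided into 4 equal shares of 1/32 among Radoslaw, Agnieszka, Zofia, Halina.
Radoslaw is living and takes 1/32.
Agnieszka is living and takes 1/32.
Zofia is living and takes 1/32.
Halina is living and takes 1/32.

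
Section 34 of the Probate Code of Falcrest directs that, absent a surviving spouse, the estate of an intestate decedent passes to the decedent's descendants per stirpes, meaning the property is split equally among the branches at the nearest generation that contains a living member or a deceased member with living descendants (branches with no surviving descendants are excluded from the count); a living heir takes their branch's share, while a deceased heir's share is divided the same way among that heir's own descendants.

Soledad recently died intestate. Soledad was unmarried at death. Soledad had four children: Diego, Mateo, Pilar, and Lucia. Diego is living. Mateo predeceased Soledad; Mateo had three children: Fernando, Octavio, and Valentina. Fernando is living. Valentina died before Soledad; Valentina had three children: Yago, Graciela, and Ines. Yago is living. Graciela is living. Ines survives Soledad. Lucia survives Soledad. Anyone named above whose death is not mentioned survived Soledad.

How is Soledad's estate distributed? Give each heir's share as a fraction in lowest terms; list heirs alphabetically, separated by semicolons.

There is no surviving spouse, so the entire estate passes to Soledad's descendants per stirpes.
The estate is divided into 4 equal shares of 1/4 among Diego, Mateo, Pilar, Lucia.
Diego is living and takes 1/4.
Mateo predeceased; the 1/4 allotted to Mateo's branch passes to Mateo's issue by representation.
The 1/4 is divided into 3 equal shares of 1/12 among Fernando, Octavio, Valentina.
Fernando is living and takes 1/12.
Octavio is living and takes 1/12.
Valentina predeceased; the 1/12 allotted to Valentina's branch passes to Valentina's issue by representation.
The 1/12 is divided into 3 equal shares of 1/36 among Yago, Graciela, Ines.
Yago is living and takes 1/36.
Graciela is living and takes 1/36.
Ines is living and takes 1/36.
Pilar is living and takes 1/4.
Lucia is living and takes 1/4.

Diego 1/4; Fernando 1/12; Graciela 1/36; Ines 1/36; Lucia 1/4; Octavio 1/12; Pilar 1/4; Yago 1/36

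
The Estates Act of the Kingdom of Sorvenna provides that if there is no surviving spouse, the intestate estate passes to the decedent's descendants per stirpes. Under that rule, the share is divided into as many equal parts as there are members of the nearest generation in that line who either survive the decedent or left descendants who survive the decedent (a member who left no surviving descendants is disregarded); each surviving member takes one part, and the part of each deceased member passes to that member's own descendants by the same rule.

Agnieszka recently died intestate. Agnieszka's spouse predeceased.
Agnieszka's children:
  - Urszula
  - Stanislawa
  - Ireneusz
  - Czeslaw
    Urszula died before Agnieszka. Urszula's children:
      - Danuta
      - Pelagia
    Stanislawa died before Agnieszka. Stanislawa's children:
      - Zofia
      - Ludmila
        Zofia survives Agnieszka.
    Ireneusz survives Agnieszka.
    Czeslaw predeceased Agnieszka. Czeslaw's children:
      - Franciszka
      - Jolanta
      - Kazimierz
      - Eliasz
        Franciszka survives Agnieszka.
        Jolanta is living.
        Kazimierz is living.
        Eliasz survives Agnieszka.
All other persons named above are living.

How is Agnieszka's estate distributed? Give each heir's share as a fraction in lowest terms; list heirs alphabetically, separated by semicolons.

Danuta 1/8; Eliasz 1/16; Franciszka 1/16; Ireneusz 1/4; Jolanta 1/16; Kazimierz 1/16; Ludmila 1/8; Pelagia 1/8; Zofia 1/8

There is no surviving spouse, so the entire estate passes to Agnieszka's descendants per stirpes.
The estate is divided into 4 equal shares of 1/4 among Urszula, Stanislawa, Ireneusz, Czeslaw.
Urszula predeceased; the 1/4 allotted to Urszula's branch passes to Urszula's issue by representation.
The 1/4 is divided into 2 equal shares of 1/8 among Danuta, Pelagia.
Danuta is living and takes 1/8.
Pelagia is living and takes 1/8.
Stanislawa predeceased; the 1/4 allotted to Stanislawa's branch passes to Stanislawa's issue by representation.
The 1/4 is divided into 2 equal shares of 1/8 among Zofia, Ludmila.
Zofia is living and takes 1/8.
Ludmila is living and takes 1/8.
Ireneusz is living and takes 1/4.
Czeslaw predeceased; the 1/4 allotted to Czeslaw's branch passes to Czeslaw's issue by representation.
The 1/4 is divided into 4 equal shares of 1/16 among Franciszka, Jolanta, Kazimierz, Eliasz.
Franciszka is living and takes 1/16.
Jolanta is living and takes 1/16.
Kazimierz is living and takes 1/16.
Eliasz is living and takes 1/16.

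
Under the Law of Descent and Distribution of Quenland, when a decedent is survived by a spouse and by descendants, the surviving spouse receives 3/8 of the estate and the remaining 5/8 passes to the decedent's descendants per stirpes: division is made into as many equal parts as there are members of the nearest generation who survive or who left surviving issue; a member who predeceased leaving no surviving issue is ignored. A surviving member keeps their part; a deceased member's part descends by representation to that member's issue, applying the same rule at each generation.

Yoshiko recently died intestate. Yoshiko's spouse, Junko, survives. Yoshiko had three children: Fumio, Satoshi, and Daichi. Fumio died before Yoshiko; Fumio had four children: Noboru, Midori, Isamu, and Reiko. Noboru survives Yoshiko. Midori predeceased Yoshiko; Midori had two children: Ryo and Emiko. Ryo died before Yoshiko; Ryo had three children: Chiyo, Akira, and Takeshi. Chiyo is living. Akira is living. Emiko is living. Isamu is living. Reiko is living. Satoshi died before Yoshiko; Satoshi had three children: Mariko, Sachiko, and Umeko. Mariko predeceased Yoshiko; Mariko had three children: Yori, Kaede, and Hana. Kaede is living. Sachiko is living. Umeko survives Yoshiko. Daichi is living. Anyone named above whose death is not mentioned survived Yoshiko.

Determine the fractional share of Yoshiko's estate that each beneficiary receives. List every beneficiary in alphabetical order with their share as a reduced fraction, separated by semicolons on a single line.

Junko, as surviving spouse, takes 3/8.
The remaining 5/8 passes to Yoshiko's descendants per stirpes.
The 5/8 is divided into 3 equal shares of 5/24 among Fumio, Satoshi, Daichi.
Fumio predeceased; the 5/24 allotted to Fumio's branch passes to Fumio's issue by representation.
The 5/24 is divided into 4 equal shares of 5/96 among Noboru, Midori, Isamu, Reiko.
Noboru is living and takes 5/96.
Midori predeceased; the 5/96 allotted to Midori's branch passes to Midori's issue by representation.
The 5/96 is divided into 2 equal shares of 5/192 among Ryo, Emiko.
Ryo predeceased; the 5/192 allotted to Ryo's branch passes to Ryo's issue by representation.
The 5/192 is divided into 3 equal shares of 5/576 among Chiyo, Akira, Takeshi.
Chiyo is living and takes 5/576.
Akira is living and takes 5/576.
Takeshi is living and takes 5/576.
Emiko is living and takes 5/192.
Isamu is living and takes 5/96.
Reiko is living and takes 5/96.
Satoshi predeceased; the 5/24 allotted to Satoshi's branch passes to Satoshi's issue by representation.
The 5/24 is divided into 3 equal shares of 5/72 among Mariko, Sachiko, Umeko.
Mariko predeceased; the 5/72 allotted to Mariko's branch passes to Mariko's issue by representation.
The 5/72 is divided into 3 equal shares of 5/216 among Yori, Kaede, Hana.
Yori is living and takes 5/216.
Kaede is living and takes 5/216.
Hana is living and takes 5/216.
Sachiko is living and takes 5/72.
Umeko is living and takes 5/72.
Daichi is living and takes 5/24.

Akira 5/576; Chiyo 5/576; Daichi 5/24; Emiko 5/192; Hana 5/216; Isamu 5/96; Junko 3/8; Kaede 5/216; Noboru 5/96; Reiko 5/96; Sachiko 5/72; Takeshi 5/576; Umeko 5/72; Yori 5/216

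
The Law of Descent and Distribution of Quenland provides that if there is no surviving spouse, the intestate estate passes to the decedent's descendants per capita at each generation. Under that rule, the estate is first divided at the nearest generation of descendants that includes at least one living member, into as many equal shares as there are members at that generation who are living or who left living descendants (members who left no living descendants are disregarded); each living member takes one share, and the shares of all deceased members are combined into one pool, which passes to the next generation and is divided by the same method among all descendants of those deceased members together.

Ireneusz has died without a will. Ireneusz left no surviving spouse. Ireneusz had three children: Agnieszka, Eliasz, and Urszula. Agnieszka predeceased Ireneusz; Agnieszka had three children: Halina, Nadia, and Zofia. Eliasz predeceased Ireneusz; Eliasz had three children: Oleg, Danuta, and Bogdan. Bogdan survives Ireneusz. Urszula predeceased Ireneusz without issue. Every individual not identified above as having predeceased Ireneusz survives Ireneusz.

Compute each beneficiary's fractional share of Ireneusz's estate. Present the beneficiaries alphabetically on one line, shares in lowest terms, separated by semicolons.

Bogdan 1/6; Danuta 1/6; Halina 1/6; Nadia 1/6; Oleg 1/6; Zofia 1/6

There is no surviving spouse, so the entire estate passes to Ireneusz's descendants per capita at each generation.
No one at generation 1 (Agnieszka, Eliasz) is living; moving to the next generation.
At generation 2 (Halina, Nadia, Zofia, Oleg, Danuta, Bogdan) there are 6 shares of (1)/6 = 1/6 each.
Living: Halina, Nadia, Zofia, Oleg, Danuta, and Bogdan — each takes 1/6.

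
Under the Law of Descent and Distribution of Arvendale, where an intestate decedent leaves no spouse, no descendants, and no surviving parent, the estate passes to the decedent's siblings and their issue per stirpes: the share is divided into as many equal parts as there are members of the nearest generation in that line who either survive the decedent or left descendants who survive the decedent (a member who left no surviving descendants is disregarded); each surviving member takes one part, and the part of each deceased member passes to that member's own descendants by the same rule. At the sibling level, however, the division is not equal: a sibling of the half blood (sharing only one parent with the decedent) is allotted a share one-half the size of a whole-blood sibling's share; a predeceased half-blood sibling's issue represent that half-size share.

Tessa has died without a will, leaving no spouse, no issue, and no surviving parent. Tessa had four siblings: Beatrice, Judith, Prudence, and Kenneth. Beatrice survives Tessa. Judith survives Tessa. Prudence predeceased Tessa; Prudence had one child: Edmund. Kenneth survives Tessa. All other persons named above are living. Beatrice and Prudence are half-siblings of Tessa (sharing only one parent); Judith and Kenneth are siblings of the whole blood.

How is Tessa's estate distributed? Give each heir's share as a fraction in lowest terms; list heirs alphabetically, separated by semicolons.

No spouse, descendants, or parent survives, so the estate passes to Tessa's siblings per stirpes.
Half-blood siblings count for one-half the weight of whole-blood siblings at the initial division.
Dividing 1 in proportion to weights (total weight 3): Beatrice (weight 1/2) → 1/6; Judith (weight 1) → 1/3; Prudence (weight 1/2) → 1/6; Kenneth (weight 1) → 1/3.
Beatrice is living and takes 1/6.
Judith is living and takes 1/3.
Prudence predeceased; the 1/6 allotted to Prudence's branch passes to Prudence's issue by representation.
Edmund is the sole taker at this level and receives the full 1/6.
Kenneth is living and takes 1/3.

Beatrice 1/6; Edmund 1/6; Judith 1/3; Kenneth 1/3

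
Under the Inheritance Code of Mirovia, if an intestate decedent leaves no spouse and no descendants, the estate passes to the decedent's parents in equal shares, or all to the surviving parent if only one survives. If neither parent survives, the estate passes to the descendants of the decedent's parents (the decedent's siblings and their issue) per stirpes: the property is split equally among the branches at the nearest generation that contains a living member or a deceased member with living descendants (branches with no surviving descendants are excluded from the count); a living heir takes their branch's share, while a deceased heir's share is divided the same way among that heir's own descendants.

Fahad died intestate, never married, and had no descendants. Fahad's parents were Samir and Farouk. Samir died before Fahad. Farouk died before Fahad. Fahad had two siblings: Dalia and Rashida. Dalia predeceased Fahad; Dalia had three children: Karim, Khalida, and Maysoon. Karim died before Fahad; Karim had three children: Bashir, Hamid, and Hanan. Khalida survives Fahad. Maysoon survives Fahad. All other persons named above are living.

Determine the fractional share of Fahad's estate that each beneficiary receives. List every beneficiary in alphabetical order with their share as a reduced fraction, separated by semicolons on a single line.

Neither parent survives and there are no descendants, so the estate passes to Fahad's siblings and their issue per stirpes.
The estate is divided into 2 equal shares of 1/2 among Dalia, Rashida.
Dalia predeceased; the 1/2 allotted to Dalia's branch passes to Dalia's issue by representation.
The 1/2 is divided into 3 equal shares of 1/6 among Karim, Khalida, Maysoon.
Karim predeceased; the 1/6 allotted to Karim's branch passes to Karim's issue by representation.
The 1/6 is divided into 3 equal shares of 1/18 among Bashir, Hamid, Hanan.
Bashir is living and takes 1/18.
Hamid is living and takes 1/18.
Hanan is living and takes 1/18.
Khalida is living and takes 1/6.
Maysoon is living and takes 1/6.
Rashida is living and takes 1/2.

Bashir 1/18; Hamid 1/18; Hanan 1/18; Khalida 1/6; Maysoon 1/6; Rashida 1/2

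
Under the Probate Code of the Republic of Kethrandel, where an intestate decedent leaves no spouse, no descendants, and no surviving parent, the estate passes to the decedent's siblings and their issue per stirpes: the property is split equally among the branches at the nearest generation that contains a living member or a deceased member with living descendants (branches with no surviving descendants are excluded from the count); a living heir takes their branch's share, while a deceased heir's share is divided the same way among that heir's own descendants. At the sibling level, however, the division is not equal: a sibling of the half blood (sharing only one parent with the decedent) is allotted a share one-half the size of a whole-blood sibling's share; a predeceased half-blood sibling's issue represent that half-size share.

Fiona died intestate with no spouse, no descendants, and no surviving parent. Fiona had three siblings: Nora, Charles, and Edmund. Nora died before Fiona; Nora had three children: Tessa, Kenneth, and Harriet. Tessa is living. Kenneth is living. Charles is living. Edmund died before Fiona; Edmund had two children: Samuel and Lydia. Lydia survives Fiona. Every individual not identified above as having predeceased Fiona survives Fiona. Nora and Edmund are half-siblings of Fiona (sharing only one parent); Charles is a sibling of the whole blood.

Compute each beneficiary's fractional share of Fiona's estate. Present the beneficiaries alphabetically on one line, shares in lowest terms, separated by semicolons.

No spouse, descendants, or parent survives, so the estate passes to Fiona's siblings per stirpes.
Half-blood siblings count for one-half the weight of whole-blood siblings at the initial division.
Dividing 1 in proportion to weights (total weight 2): Nora (weight 1/2) → 1/4; Charles (weight 1) → 1/2; Edmund (weight 1/2) → 1/4.
Nora predeceased; the 1/4 allotted to Nora's branch passes to Nora's issue by representation.
The 1/4 is divided into 3 equal shares of 1/12 among Tessa, Kenneth, Harriet.
Tessa is living and takes 1/12.
Kenneth is living and takes 1/12.
Harriet is living and takes 1/12.
Charles is living and takes 1/2.
Edmund predeceased; the 1/4 allotted to Edmund's branch passes to Edmund's issue by representation.
The 1/4 is divided into 2 equal shares of 1/8 among Samuel, Lydia.
Samuel is living and takes 1/8.
Lydia is living and takes 1/8.

Charles 1/2; Harriet 1/12; Kenneth 1/12; Lydia 1/8; Samuel 1/8; Tessa 1/12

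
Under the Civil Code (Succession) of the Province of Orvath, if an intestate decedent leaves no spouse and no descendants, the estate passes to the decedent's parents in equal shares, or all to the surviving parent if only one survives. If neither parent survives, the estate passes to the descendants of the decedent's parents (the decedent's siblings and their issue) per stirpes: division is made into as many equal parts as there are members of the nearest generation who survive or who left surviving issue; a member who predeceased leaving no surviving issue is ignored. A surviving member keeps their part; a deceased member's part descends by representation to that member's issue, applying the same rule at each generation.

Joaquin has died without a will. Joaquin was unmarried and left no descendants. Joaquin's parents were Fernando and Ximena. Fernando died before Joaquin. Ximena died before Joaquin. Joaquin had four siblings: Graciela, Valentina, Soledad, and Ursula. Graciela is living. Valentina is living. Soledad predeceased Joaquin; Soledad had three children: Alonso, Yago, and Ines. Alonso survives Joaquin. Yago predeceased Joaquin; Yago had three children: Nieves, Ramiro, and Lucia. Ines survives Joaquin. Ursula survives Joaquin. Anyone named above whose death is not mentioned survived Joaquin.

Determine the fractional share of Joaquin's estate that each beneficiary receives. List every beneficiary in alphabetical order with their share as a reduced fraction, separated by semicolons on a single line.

Alonso 1/12; Graciela 1/4; Ines 1/12; Lucia 1/36; Nieves 1/36; Ramiro 1/36; Ursula 1/4; Valentina 1/4

Neither parent survives and there are no descendants, so the estate passes to Joaquin's siblings and their issue per stirpes.
The estate is divided into 4 equal shares of 1/4 among Graciela, Valentina, Soledad, Ursula.
Graciela is living and takes 1/4.
Valentina is living and takes 1/4.
Soledad predeceased; the 1/4 allotted to Soledad's branch passes to Soledad's issue by representation.
The 1/4 is divided into 3 equal shares of 1/12 among Alonso, Yago, Ines.
Alonso is living and takes 1/12.
Yago predeceased; the 1/12 allotted to Yago's branch passes to Yago's issue by representation.
The 1/12 is divided into 3 equal shares of 1/36 among Nieves, Ramiro, Lucia.
Nieves is living and takes 1/36.
Ramiro is living and takes 1/36.
Lucia is living and takes 1/36.
Ines is living and takes 1/12.
Ursula is living and takes 1/4.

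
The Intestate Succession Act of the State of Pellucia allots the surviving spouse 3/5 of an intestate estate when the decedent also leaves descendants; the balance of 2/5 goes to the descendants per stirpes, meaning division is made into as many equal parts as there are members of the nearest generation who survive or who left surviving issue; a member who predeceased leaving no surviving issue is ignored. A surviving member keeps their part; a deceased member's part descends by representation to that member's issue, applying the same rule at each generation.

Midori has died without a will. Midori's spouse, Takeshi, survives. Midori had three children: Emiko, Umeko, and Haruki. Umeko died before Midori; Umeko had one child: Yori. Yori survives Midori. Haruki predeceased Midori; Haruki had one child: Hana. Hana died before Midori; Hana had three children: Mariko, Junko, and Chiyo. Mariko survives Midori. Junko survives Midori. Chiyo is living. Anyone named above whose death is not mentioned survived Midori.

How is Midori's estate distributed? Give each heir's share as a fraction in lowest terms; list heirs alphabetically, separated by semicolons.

Takeshi, as surviving spouse, takes 3/5.
The remaining 2/5 passes to Midori's descendants per stirpes.
The 2/5 is divided into 3 equal shares of 2/15 among Emiko, Umeko, Haruki.
Emiko is living and takes 2/15.
Umeko predeceased; the 2/15 allotted to Umeko's branch passes to Umeko's issue by representation.
Yori is the sole taker at this level and receives the full 2/15.
Haruki predeceased; the 2/15 allotted to Haruki's branch passes to Haruki's issue by representation.
Hana's line is the sole branch at this level, so the full 2/15 passes to Hana's issue by representation.
The 2/15 is divided into 3 equal shares of 2/45 among Mariko, Junko, Chiyo.
Mariko is living and takes 2/45.
Junko is living and takes 2/45.
Chiyo is living and takes 2/45.

Chiyo 2/45; Emiko 2/15; Junko 2/45; Mariko 2/45; Takeshi 3/5; Yori 2/15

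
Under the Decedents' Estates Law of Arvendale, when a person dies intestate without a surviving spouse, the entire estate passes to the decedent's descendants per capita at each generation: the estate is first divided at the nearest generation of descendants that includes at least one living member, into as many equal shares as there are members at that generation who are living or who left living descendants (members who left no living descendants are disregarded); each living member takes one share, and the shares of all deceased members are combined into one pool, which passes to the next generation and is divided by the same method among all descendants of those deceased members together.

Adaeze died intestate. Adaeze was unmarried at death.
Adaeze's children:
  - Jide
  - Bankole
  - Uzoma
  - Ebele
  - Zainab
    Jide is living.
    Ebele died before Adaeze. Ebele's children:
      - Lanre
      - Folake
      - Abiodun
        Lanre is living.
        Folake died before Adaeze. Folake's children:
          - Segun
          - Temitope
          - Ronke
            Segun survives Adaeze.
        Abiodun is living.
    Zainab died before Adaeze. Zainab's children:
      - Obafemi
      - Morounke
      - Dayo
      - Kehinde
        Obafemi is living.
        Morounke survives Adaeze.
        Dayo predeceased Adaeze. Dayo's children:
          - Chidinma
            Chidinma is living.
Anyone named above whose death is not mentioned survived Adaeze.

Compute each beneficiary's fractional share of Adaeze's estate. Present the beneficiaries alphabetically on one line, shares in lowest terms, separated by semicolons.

There is no surviving spouse, so the entire estate passes to Adaeze's descendants per capita at each generation.
At generation 1 (Jide, Bankole, Uzoma, Ebele, Zainab) there are 5 shares of (1)/5 = 1/5 each.
Living: Jide, Bankole, and Uzoma — each takes 1/5.
Deceased: Ebele and Zainab. Their combined 2/5 is pooled and carried to generation 2.
At generation 2 (Lanre, Folake, Abiodun, Obafemi, Morounke, Dayo, Kehinde) there are 7 shares of (2/5)/7 = 2/35 each.
Living: Lanre, Abiodun, Obafemi, Morounke, and Kehinde — each takes 2/35.
Deceased: Folake and Dayo. Their combined 4/35 is pooled and carried to generation 3.
At generation 3 (Segun, Temitope, Ronke, Chidinma) there are 4 shares of (4/35)/4 = 1/35 each.
Living: Segun, Temitope, Ronke, and Chidinma — each takes 1/35.

Abiodun 2/35; Bankole 1/5; Chidinma 1/35; Jide 1/5; Kehinde 2/35; Lanre 2/35; Morounke 2/35; Obafemi 2/35; Ronke 1/35; Segun 1/35; Temitope 1/35; Uzoma 1/5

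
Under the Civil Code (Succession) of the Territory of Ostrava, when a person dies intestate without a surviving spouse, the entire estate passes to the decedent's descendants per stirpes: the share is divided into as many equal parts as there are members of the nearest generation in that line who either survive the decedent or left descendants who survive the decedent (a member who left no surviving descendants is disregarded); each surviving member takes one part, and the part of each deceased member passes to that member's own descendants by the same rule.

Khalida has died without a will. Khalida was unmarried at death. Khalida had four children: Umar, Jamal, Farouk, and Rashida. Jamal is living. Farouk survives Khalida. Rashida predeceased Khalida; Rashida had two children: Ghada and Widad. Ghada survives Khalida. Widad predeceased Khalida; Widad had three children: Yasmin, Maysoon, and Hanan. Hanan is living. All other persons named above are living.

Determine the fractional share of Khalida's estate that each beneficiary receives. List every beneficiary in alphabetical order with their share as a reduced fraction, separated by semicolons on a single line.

There is no surviving spouse, so the entire estate passes to Khalida's descendants per stirpes.
The estate is divided into 4 equal shares of 1/4 among Umar, Jamal, Farouk, Rashida.
Umar is living and takes 1/4.
Jamal is living and takes 1/4.
Farouk is living and takes 1/4.
Rashida predeceased; the 1/4 allotted to Rashida's branch passes to Rashida's issue by representation.
The 1/4 is divided into 2 equal shares of 1/8 among Ghada, Widad.
Ghada is living and takes 1/8.
Widad predeceased; the 1/8 allotted to Widad's branch passes to Widad's issue by representation.
The 1/8 is divided into 3 equal shares of 1/24 among Yasmin, Maysoon, Hanan.
Yasmin is living and takes 1/24.
Maysoon is living and takes 1/24.
Hanan is living and takes 1/24.

Farouk 1/4; Ghada 1/8; Hanan 1/24; Jamal 1/4; Maysoon 1/24; Umar 1/4; Yasmin 1/24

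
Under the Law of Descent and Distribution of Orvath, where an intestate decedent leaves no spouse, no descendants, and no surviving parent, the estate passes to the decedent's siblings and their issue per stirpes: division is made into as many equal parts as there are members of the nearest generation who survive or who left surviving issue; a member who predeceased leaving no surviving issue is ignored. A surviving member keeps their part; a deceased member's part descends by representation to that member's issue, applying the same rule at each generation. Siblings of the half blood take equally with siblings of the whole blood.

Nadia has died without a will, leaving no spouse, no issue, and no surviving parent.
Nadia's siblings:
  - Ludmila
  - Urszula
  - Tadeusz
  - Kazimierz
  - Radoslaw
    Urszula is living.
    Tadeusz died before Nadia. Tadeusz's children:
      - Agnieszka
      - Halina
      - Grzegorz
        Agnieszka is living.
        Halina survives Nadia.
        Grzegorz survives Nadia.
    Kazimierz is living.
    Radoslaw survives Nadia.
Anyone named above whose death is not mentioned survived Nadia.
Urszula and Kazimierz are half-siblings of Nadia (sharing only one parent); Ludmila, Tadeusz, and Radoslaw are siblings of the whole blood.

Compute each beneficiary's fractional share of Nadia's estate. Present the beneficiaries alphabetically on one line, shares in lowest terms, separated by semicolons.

Agnieszka 1/15; Grzegorz 1/15; Halina 1/15; Kazimierz 1/5; Ludmila 1/5; Radoslaw 1/5; Urszula 1/5

No spouse, descendants, or parent survives, so the estate passes to Nadia's siblings per stirpes.
Half-blood and whole-blood siblings take equally under the stated rule.
The estate is divided into 5 equal shares of 1/5 among Ludmila, Urszula, Tadeusz, Kazimierz, Radoslaw.
Ludmila is living and takes 1/5.
Urszula is living and takes 1/5.
Tadeusz predeceased; the 1/5 allotted to Tadeusz's branch passes to Tadeusz's issue by representation.
The 1/5 is divided into 3 equal shares of 1/15 among Agnieszka, Halina, Grzegorz.
Agnieszka is living and takes 1/15.
Halina is living and takes 1/15.
Grzegorz is living and takes 1/15.
Kazimierz is living and takes 1/5.
Radoslaw is living and takes 1/5.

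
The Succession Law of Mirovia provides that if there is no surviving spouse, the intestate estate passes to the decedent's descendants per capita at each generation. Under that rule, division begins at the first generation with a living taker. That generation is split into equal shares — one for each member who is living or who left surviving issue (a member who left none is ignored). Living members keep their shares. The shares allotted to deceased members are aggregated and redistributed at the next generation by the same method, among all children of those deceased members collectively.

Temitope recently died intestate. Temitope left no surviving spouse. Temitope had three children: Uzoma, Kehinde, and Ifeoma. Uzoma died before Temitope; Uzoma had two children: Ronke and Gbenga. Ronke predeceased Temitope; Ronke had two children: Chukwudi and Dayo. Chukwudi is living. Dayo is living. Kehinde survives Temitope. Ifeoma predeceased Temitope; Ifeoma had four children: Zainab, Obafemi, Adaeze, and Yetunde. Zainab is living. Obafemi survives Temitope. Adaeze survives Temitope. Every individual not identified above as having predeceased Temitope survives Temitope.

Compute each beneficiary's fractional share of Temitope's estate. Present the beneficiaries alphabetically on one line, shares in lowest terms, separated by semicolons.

Adaeze 1/9; Chukwudi 1/18; Dayo 1/18; Gbenga 1/9; Kehinde 1/3; Obafemi 1/9; Yetunde 1/9; Zainab 1/9

There is no surviving spouse, so the entire estate passes to Temitope's descendants per capita at each generation.
At generation 1 (Uzoma, Kehinde, Ifeoma) there are 3 shares of (1)/3 = 1/3 each.
Living: Kehinde — each takes 1/3.
Deceased: Uzoma and Ifeoma. Their combined 2/3 is pooled and carried to generation 2.
At generation 2 (Ronke, Gbenga, Zainab, Obafemi, Adaeze, Yetunde) there are 6 shares of (2/3)/6 = 1/9 each.
Living: Gbenga, Zainab, Obafemi, Adaeze, and Yetunde — each takes 1/9.
Deceased: Ronke. That 1/9 share is carried to generation 3.
At generation 3 (Chukwudi, Dayo) there are 2 shares of (1/9)/2 = 1/18 each.
Living: Chukwudi and Dayo — each takes 1/18.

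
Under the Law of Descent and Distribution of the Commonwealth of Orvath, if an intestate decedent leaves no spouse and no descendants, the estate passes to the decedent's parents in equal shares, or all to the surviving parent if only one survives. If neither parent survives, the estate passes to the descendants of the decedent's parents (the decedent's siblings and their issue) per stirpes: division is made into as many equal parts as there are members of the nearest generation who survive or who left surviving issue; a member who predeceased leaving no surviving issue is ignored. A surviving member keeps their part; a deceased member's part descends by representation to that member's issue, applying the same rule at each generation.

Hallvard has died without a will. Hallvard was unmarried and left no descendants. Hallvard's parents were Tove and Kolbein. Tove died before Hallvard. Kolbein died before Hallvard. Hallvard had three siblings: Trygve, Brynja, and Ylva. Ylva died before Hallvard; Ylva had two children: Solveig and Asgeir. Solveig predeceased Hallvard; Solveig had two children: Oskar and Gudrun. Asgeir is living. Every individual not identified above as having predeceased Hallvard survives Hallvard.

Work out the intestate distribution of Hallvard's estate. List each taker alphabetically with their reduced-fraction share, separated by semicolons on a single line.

Asgeir 1/6; Brynja 1/3; Gudrun 1/12; Oskar 1/12; Trygve 1/3

Neither parent survives and there are no descendants, so the estate passes to Hallvard's siblings and their issue per stirpes.
The estate is divided into 3 equal shares of 1/3 among Trygve, Brynja, Ylva.
Trygve is living and takes 1/3.
Brynja is living and takes 1/3.
Ylva predeceased; the 1/3 allotted to Ylva's branch passes to Ylva's issue by representation.
The 1/3 is divided into 2 equal shares of 1/6 among Solveig, Asgeir.
Solveig predeceased; the 1/6 allotted to Solveig's branch passes to Solveig's issue by representation.
The 1/6 is divided into 2 equal shares of 1/12 among Oskar, Gudrun.
Oskar is living and takes 1/12.
Gudrun is living and takes 1/12.
Asgeir is living and takes 1/6.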